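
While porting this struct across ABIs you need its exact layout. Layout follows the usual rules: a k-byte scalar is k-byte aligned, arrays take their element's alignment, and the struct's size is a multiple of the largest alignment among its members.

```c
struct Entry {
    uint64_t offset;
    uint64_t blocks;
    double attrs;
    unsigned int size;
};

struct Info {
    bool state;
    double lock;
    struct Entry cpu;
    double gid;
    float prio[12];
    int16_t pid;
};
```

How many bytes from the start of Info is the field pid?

Entry: @0: offset [8B, align 8] → 8; @8: blocks [8B, align 8] → 16; @16: attrs [8B, align 8] → 24; @24: size [4B, align 4] → 28; +4 tail pad (align 8); size 32, align 8
@0: state [1B, align 1] → 1
+7 pad (align 8)
@8: lock [8B, align 8] → 16
@16: cpu [32B, align 8] → 48
@48: gid [8B, align 8] → 56
@56: prio [48B, align 4] → 104
@104: pid [2B, align 2] → 106

104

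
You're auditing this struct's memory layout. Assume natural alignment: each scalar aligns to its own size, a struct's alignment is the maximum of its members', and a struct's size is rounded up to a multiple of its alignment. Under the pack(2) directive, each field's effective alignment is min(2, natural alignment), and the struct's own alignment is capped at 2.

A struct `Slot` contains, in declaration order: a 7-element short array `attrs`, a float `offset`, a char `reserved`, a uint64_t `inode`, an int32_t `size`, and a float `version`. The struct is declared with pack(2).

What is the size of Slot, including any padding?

0..14  attrs  (14B, 2-aligned)
14..18  offset  (4B, 2-aligned)
18..19  reserved  (1B, 1-aligned)
19..20  -- padding (1B)
20..28  inode  (8B, 2-aligned)
28..32  size  (4B, 2-aligned)
32..36  version  (4B, 2-aligned)
sizeof = 36, alignof = 2

36 bytes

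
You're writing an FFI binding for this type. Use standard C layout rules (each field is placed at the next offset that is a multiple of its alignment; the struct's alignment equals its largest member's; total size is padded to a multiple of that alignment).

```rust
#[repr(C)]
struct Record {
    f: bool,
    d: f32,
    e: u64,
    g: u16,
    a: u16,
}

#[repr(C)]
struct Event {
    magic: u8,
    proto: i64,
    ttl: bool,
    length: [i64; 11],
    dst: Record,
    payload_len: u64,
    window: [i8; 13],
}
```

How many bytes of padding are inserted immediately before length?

Record: 0..1  f  (1B, 1-aligned); 1..4  -- padding (3B); 4..8  d  (4B, 4-aligned); 8..16  e  (8B, 8-aligned); 16..18  g  (2B, 2-aligned); 18..20  a  (2B, 2-aligned); 20..24  -- tail padding (4B); sizeof = 24, alignof = 8
0..1  magic  (1B, 1-aligned)
1..8  -- padding (7B)
8..16  proto  (8B, 8-aligned)
16..17  ttl  (1B, 1-aligned)
17..24  -- padding (7B)
24..112  length  (88B, 8-aligned)

7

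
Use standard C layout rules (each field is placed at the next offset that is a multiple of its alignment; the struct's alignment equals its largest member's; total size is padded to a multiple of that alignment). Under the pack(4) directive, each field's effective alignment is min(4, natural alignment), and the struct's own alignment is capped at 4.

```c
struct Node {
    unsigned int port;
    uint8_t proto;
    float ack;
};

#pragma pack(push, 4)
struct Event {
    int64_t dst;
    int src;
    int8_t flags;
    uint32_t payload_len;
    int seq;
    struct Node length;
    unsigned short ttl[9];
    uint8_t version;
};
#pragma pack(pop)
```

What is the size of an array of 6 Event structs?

Node: @0: port [4B, align 4] → 4; @4: proto [1B, align 1] → 5; +3 pad (align 4); @8: ack [4B, align 4] → 12; size 12, align 4
@0: dst [8B, align 4] → 8
@8: src [4B, align 4] → 12
@12: flags [1B, align 1] → 13
+3 pad (align 4)
@16: payload_len [4B, align 4] → 20
@20: seq [4B, align 4] → 24
@24: length [12B, align 4] → 36
@36: ttl [18B, align 2] → 54
@54: version [1B, align 1] → 55
+1 tail pad (align 4)
size 56, align 4
array of 6: 6 × 56 = 336

336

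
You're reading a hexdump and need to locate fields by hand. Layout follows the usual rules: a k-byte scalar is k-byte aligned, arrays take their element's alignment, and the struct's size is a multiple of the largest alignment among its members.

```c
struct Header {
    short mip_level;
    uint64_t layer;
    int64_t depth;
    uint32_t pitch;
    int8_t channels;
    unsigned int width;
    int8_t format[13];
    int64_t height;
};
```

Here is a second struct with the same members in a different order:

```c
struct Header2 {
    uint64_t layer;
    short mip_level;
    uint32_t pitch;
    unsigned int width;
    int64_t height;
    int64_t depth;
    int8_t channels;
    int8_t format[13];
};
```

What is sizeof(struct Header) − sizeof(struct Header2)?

8

0..2  mip_level  (2B, 2-aligned)
2..8  -- padding (6B)
8..16  layer  (8B, 8-aligned)
16..24  depth  (8B, 8-aligned)
24..28  pitch  (4B, 4-aligned)
28..29  channels  (1B, 1-aligned)
29..32  -- padding (3B)
32..36  width  (4B, 4-aligned)
36..49  format  (13B, 1-aligned)
49..56  -- padding (7B)
56..64  height  (8B, 8-aligned)
sizeof = 64, alignof = 8
— Header2 —
0..8  layer  (8B, 8-aligned)
8..10  mip_level  (2B, 2-aligned)
10..12  -- padding (2B)
12..16  pitch  (4B, 4-aligned)
16..20  width  (4B, 4-aligned)
20..24  -- padding (4B)
24..32  height  (8B, 8-aligned)
32..40  depth  (8B, 8-aligned)
40..41  channels  (1B, 1-aligned)
41..54  format  (13B, 1-aligned)
54..56  -- tail padding (2B)
sizeof = 56, alignof = 8
64 − 56 = 8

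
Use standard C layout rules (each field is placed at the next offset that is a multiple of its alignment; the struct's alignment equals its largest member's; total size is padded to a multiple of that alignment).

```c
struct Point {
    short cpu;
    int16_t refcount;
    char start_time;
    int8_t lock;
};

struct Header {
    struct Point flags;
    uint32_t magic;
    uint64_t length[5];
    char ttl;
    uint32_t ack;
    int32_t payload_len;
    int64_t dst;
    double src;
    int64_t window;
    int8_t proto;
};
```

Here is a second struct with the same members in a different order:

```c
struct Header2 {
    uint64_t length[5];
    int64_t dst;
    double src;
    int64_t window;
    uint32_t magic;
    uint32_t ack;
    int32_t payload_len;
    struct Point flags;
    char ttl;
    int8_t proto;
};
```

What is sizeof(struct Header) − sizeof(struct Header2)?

Point: 0..2  cpu  (2B, 2-aligned); 2..4  refcount  (2B, 2-aligned); 4..5  start_time  (1B, 1-aligned); 5..6  lock  (1B, 1-aligned); sizeof = 6, alignof = 2
0..6  flags  (6B, 2-aligned)
6..8  -- padding (2B)
8..12  magic  (4B, 4-aligned)
12..16  -- padding (4B)
16..56  length  (40B, 8-aligned)
56..57  ttl  (1B, 1-aligned)
57..60  -- padding (3B)
60..64  ack  (4B, 4-aligned)
64..68  payload_len  (4B, 4-aligned)
68..72  -- padding (4B)
72..80  dst  (8B, 8-aligned)
80..88  src  (8B, 8-aligned)
88..96  window  (8B, 8-aligned)
96..97  proto  (1B, 1-aligned)
97..104  -- tail padding (7B)
sizeof = 104, alignof = 8
— Header2 —
0..40  length  (40B, 8-aligned)
40..48  dst  (8B, 8-aligned)
48..56  src  (8B, 8-aligned)
56..64  window  (8B, 8-aligned)
64..68  magic  (4B, 4-aligned)
68..72  ack  (4B, 4-aligned)
72..76  payload_len  (4B, 4-aligned)
76..82  flags  (6B, 2-aligned)
82..83  ttl  (1B, 1-aligned)
83..84  proto  (1B, 1-aligned)
84..88  -- tail padding (4B)
sizeof = 88, alignof = 8
104 − 88 = 16

16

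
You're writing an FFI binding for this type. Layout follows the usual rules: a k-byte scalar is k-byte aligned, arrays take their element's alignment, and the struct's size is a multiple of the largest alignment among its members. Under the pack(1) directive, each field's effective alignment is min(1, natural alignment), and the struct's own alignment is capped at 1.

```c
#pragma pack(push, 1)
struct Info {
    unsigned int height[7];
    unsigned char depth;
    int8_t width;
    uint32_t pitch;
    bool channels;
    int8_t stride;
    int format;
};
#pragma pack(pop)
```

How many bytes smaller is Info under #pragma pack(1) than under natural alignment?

natural layout:
  @0: height [28B, align 4] → 28
  @28: depth [1B, align 1] → 29
  @29: width [1B, align 1] → 30
  +2 pad (align 4)
  @32: pitch [4B, align 4] → 36
  @36: channels [1B, align 1] → 37
  @37: stride [1B, align 1] → 38
  +2 pad (align 4)
  @40: format [4B, align 4] → 44
  size 44, align 4
packed(1) layout:
  @0: height [28B, align 1] → 28
  @28: depth [1B, align 1] → 29
  @29: width [1B, align 1] → 30
  @30: pitch [4B, align 1] → 34
  @34: channels [1B, align 1] → 35
  @35: stride [1B, align 1] → 36
  @36: format [4B, align 1] → 40
  size 40, align 1
44 − 40 = 4

4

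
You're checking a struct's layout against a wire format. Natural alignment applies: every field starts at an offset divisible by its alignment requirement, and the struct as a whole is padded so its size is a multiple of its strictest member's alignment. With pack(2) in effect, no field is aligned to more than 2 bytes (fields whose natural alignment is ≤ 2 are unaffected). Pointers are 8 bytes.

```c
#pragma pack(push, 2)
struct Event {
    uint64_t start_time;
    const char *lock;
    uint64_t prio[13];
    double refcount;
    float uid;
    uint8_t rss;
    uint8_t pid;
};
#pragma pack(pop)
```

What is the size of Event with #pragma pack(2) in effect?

134

@0: start_time [8B, align 2] → 8
@8: lock [8B, align 2] → 16
@16: prio [104B, align 2] → 120
@120: refcount [8B, align 2] → 128
@128: uid [4B, align 2] → 132
@132: rss [1B, align 1] → 133
@133: pid [1B, align 1] → 134
size 134, align 2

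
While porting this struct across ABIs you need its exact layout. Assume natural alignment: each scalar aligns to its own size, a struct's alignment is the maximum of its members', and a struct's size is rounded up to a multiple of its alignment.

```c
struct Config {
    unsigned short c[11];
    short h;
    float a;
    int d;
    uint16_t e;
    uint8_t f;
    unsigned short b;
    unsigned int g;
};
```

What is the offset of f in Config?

34

0..22  c  (22B, 2-aligned)
22..24  h  (2B, 2-aligned)
24..28  a  (4B, 4-aligned)
28..32  d  (4B, 4-aligned)
32..34  e  (2B, 2-aligned)
34..35  f  (1B, 1-aligned)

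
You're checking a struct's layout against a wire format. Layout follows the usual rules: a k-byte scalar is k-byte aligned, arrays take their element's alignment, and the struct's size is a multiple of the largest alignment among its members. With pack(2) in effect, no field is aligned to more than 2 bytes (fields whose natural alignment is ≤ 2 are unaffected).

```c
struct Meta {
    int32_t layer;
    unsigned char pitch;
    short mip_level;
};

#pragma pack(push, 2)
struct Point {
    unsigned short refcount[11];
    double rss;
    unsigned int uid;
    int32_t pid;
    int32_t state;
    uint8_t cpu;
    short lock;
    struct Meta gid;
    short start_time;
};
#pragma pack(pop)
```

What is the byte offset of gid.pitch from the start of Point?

Meta: layer at 0 (size 4, align 4) → ends 4; pitch at 4 (size 1, align 1) → ends 5; pad 1 to align 2 for mip_level; mip_level at 6 (size 2, align 2) → ends 8; total 8 bytes, alignment 4
refcount at 0 (size 22, align 2) → ends 22
rss at 22 (size 8, align 2) → ends 30
uid at 30 (size 4, align 2) → ends 34
pid at 34 (size 4, align 2) → ends 38
state at 38 (size 4, align 2) → ends 42
cpu at 42 (size 1, align 1) → ends 43
pad 1 to align 2 for lock
lock at 44 (size 2, align 2) → ends 46
gid at 46 (size 8, align 2) → ends 54
within Meta: pitch at 4
46 + 4 = 50

50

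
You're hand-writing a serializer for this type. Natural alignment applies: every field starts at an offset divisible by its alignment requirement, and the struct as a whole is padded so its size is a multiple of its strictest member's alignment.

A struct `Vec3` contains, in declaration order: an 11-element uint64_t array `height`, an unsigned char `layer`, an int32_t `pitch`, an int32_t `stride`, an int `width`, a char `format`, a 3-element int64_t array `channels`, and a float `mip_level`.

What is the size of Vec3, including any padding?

height at 0 (size 88, align 8) → ends 88
layer at 88 (size 1, align 1) → ends 89
pad 3 to align 4 for pitch
pitch at 92 (size 4, align 4) → ends 96
stride at 96 (size 4, align 4) → ends 100
width at 100 (size 4, align 4) → ends 104
format at 104 (size 1, align 1) → ends 105
pad 7 to align 8 for channels
channels at 112 (size 24, align 8) → ends 136
mip_level at 136 (size 4, align 4) → ends 140
tail pad 4 to reach multiple of 8
total 144 bytes, alignment 8

144 bytes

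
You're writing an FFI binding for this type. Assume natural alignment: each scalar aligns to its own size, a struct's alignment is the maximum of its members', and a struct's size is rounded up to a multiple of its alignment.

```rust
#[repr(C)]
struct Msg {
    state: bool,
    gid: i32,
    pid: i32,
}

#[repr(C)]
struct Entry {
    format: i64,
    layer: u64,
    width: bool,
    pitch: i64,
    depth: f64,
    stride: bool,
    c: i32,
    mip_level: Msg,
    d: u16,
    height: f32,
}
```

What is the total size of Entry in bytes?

72

Msg: state at 0 (size 1, align 1) → ends 1; pad 3 to align 4 for gid; gid at 4 (size 4, align 4) → ends 8; pid at 8 (size 4, align 4) → ends 12; total 12 bytes, alignment 4
format at 0 (size 8, align 8) → ends 8
layer at 8 (size 8, align 8) → ends 16
width at 16 (size 1, align 1) → ends 17
pad 7 to align 8 for pitch
pitch at 24 (size 8, align 8) → ends 32
depth at 32 (size 8, align 8) → ends 40
stride at 40 (size 1, align 1) → ends 41
pad 3 to align 4 for c
c at 44 (size 4, align 4) → ends 48
mip_level at 48 (size 12, align 4) → ends 60
d at 60 (size 2, align 2) → ends 62
pad 2 to align 4 for height
height at 64 (size 4, align 4) → ends 68
tail pad 4 to reach multiple of 8
total 72 bytes, alignment 8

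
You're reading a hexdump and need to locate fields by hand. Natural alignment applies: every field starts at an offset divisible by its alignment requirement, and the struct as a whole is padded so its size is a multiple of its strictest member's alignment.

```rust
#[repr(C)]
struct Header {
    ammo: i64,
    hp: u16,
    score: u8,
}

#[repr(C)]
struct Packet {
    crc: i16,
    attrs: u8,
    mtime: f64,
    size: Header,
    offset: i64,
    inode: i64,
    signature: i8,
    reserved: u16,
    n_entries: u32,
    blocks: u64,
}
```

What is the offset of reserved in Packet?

50

Header: @0: ammo [8B, align 8] → 8; @8: hp [2B, align 2] → 10; @10: score [1B, align 1] → 11; +5 tail pad (align 8); size 16, align 8
@0: crc [2B, align 2] → 2
@2: attrs [1B, align 1] → 3
+5 pad (align 8)
@8: mtime [8B, align 8] → 16
@16: size [16B, align 8] → 32
@32: offset [8B, align 8] → 40
@40: inode [8B, align 8] → 48
@48: signature [1B, align 1] → 49
+1 pad (align 2)
@50: reserved [2B, align 2] → 52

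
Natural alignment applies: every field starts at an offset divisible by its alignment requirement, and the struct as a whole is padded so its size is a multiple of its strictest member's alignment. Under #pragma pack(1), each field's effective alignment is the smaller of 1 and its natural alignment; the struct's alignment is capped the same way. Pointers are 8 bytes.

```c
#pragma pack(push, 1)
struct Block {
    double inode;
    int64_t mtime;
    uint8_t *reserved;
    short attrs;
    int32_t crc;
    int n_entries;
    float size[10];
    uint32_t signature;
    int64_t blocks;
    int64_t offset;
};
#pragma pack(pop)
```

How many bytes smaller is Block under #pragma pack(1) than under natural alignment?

2

natural layout:
  0..8  inode  (8B, 8-aligned)
  8..16  mtime  (8B, 8-aligned)
  16..24  reserved  (8B, 8-aligned)
  24..26  attrs  (2B, 2-aligned)
  26..28  -- padding (2B)
  28..32  crc  (4B, 4-aligned)
  32..36  n_entries  (4B, 4-aligned)
  36..76  size  (40B, 4-aligned)
  76..80  signature  (4B, 4-aligned)
  80..88  blocks  (8B, 8-aligned)
  88..96  offset  (8B, 8-aligned)
  sizeof = 96, alignof = 8
packed(1) layout:
  0..8  inode  (8B, 1-aligned)
  8..16  mtime  (8B, 1-aligned)
  16..24  reserved  (8B, 1-aligned)
  24..26  attrs  (2B, 1-aligned)
  26..30  crc  (4B, 1-aligned)
  30..34  n_entries  (4B, 1-aligned)
  34..74  size  (40B, 1-aligned)
  74..78  signature  (4B, 1-aligned)
  78..86  blocks  (8B, 1-aligned)
  86..94  offset  (8B, 1-aligned)
  sizeof = 94, alignof = 1
96 − 94 = 2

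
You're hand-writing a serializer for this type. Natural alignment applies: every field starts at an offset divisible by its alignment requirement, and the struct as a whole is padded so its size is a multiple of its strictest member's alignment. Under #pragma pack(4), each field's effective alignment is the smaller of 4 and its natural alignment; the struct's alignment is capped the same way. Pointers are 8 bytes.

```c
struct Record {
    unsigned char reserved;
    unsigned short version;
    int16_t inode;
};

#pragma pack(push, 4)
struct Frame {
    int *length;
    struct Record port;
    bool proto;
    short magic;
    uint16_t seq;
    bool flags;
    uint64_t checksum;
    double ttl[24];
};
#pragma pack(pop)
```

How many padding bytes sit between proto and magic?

Record: 0..1  reserved  (1B, 1-aligned); 1..2  -- padding (1B); 2..4  version  (2B, 2-aligned); 4..6  inode  (2B, 2-aligned); sizeof = 6, alignof = 2
0..8  length  (8B, 4-aligned)
8..14  port  (6B, 2-aligned)
14..15  proto  (1B, 1-aligned)
15..16  -- padding (1B)
16..18  magic  (2B, 2-aligned)

1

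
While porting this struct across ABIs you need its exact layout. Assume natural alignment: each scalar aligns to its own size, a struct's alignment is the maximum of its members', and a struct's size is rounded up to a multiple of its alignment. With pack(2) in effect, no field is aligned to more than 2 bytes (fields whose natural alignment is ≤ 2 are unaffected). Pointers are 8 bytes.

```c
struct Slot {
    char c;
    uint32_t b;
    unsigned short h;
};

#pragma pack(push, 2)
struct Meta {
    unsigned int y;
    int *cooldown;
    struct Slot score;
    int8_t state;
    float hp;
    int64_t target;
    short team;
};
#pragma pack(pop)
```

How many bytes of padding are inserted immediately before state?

Slot: 0..1  c  (1B, 1-aligned); 1..4  -- padding (3B); 4..8  b  (4B, 4-aligned); 8..10  h  (2B, 2-aligned); 10..12  -- tail padding (2B); sizeof = 12, alignof = 4
0..4  y  (4B, 2-aligned)
4..12  cooldown  (8B, 2-aligned)
12..24  score  (12B, 2-aligned)
24..25  state  (1B, 1-aligned)

0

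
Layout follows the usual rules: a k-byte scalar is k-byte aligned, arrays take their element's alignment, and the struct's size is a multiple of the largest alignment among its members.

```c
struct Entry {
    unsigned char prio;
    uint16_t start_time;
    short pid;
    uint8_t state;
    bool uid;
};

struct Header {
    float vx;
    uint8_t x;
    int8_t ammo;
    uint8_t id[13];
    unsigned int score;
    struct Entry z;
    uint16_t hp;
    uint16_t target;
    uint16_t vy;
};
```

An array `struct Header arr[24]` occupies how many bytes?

960

Entry: @0: prio [1B, align 1] → 1; +1 pad (align 2); @2: start_time [2B, align 2] → 4; @4: pid [2B, align 2] → 6; @6: state [1B, align 1] → 7; @7: uid [1B, align 1] → 8; size 8, align 2
@0: vx [4B, align 4] → 4
@4: x [1B, align 1] → 5
@5: ammo [1B, align 1] → 6
@6: id [13B, align 1] → 19
+1 pad (align 4)
@20: score [4B, align 4] → 24
@24: z [8B, align 2] → 32
@32: hp [2B, align 2] → 34
@34: target [2B, align 2] → 36
@36: vy [2B, align 2] → 38
+2 tail pad (align 4)
size 40, align 4
array of 24: 24 × 40 = 960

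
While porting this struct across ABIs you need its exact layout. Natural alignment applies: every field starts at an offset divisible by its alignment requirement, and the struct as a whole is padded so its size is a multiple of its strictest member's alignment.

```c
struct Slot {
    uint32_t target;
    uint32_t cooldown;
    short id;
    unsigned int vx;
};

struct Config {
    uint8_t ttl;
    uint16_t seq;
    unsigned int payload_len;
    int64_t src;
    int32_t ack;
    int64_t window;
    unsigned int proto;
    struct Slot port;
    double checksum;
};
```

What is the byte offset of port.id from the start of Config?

44

Slot: 0..4  target  (4B, 4-aligned); 4..8  cooldown  (4B, 4-aligned); 8..10  id  (2B, 2-aligned); 10..12  -- padding (2B); 12..16  vx  (4B, 4-aligned); sizeof = 16, alignof = 4
0..1  ttl  (1B, 1-aligned)
1..2  -- padding (1B)
2..4  seq  (2B, 2-aligned)
4..8  payload_len  (4B, 4-aligned)
8..16  src  (8B, 8-aligned)
16..20  ack  (4B, 4-aligned)
20..24  -- padding (4B)
24..32  window  (8B, 8-aligned)
32..36  proto  (4B, 4-aligned)
36..52  port  (16B, 4-aligned)
within Slot: id at 8
36 + 8 = 44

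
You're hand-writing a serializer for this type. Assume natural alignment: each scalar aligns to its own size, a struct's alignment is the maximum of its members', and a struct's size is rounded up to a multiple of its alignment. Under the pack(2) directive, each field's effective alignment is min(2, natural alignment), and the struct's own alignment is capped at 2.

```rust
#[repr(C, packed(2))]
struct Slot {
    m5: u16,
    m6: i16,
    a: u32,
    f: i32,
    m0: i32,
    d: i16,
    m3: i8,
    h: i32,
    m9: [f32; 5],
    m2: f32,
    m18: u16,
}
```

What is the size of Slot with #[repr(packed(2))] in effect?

50

m5 at 0 (size 2, align 2) → ends 2
m6 at 2 (size 2, align 2) → ends 4
a at 4 (size 4, align 2) → ends 8
f at 8 (size 4, align 2) → ends 12
m0 at 12 (size 4, align 2) → ends 16
d at 16 (size 2, align 2) → ends 18
m3 at 18 (size 1, align 1) → ends 19
pad 1 to align 2 for h
h at 20 (size 4, align 2) → ends 24
m9 at 24 (size 20, align 2) → ends 44
m2 at 44 (size 4, align 2) → ends 48
m18 at 48 (size 2, align 2) → ends 50
total 50 bytes, alignment 2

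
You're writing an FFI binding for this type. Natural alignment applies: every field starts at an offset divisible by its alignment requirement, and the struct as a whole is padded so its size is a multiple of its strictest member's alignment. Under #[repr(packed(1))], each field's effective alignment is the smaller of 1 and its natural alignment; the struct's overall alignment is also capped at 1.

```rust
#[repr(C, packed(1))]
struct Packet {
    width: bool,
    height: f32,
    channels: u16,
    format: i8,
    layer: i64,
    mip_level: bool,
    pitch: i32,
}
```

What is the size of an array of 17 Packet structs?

0..1  width  (1B, 1-aligned)
1..5  height  (4B, 1-aligned)
5..7  channels  (2B, 1-aligned)
7..8  format  (1B, 1-aligned)
8..16  layer  (8B, 1-aligned)
16..17  mip_level  (1B, 1-aligned)
17..21  pitch  (4B, 1-aligned)
sizeof = 21, alignof = 1
array of 17: 17 × 21 = 357

357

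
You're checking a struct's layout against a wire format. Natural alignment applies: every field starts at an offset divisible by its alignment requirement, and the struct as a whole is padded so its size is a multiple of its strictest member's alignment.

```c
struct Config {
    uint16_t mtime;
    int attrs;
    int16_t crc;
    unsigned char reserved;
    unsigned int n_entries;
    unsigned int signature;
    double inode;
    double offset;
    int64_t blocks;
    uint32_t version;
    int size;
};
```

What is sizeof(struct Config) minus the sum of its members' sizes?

mtime at 0 (size 2, align 2) → ends 2
pad 2 to align 4 for attrs
attrs at 4 (size 4, align 4) → ends 8
crc at 8 (size 2, align 2) → ends 10
reserved at 10 (size 1, align 1) → ends 11
pad 1 to align 4 for n_entries
n_entries at 12 (size 4, align 4) → ends 16
signature at 16 (size 4, align 4) → ends 20
pad 4 to align 8 for inode
inode at 24 (size 8, align 8) → ends 32
offset at 32 (size 8, align 8) → ends 40
blocks at 40 (size 8, align 8) → ends 48
version at 48 (size 4, align 4) → ends 52
size at 52 (size 4, align 4) → ends 56
total 56 bytes, alignment 8
data bytes 49, size 56 → padding 7

7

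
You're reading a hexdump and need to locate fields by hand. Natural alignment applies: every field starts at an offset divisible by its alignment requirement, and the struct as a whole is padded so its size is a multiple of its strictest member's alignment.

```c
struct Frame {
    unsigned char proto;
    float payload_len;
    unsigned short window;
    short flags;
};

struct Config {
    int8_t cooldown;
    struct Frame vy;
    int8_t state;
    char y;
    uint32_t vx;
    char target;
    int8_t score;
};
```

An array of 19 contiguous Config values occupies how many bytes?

Frame: proto at 0 (size 1, align 1) → ends 1; pad 3 to align 4 for payload_len; payload_len at 4 (size 4, align 4) → ends 8; window at 8 (size 2, align 2) → ends 10; flags at 10 (size 2, align 2) → ends 12; total 12 bytes, alignment 4
cooldown at 0 (size 1, align 1) → ends 1
pad 3 to align 4 for vy
vy at 4 (size 12, align 4) → ends 16
state at 16 (size 1, align 1) → ends 17
y at 17 (size 1, align 1) → ends 18
pad 2 to align 4 for vx
vx at 20 (size 4, align 4) → ends 24
target at 24 (size 1, align 1) → ends 25
score at 25 (size 1, align 1) → ends 26
tail pad 2 to reach multiple of 4
total 28 bytes, alignment 4
array of 19: 19 × 28 = 532

532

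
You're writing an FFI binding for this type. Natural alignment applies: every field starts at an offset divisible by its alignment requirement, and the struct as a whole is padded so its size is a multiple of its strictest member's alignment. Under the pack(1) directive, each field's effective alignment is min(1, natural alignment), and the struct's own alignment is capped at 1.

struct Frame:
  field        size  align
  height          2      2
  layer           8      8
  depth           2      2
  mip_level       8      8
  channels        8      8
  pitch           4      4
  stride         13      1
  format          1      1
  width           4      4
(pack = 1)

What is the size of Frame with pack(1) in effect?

@0: height [2B, align 1] → 2
@2: layer [8B, align 1] → 10
@10: depth [2B, align 1] → 12
@12: mip_level [8B, align 1] → 20
@20: channels [8B, align 1] → 28
@28: pitch [4B, align 1] → 32
@32: stride [13B, align 1] → 45
@45: format [1B, align 1] → 46
@46: width [4B, align 1] → 50
size 50, align 1

50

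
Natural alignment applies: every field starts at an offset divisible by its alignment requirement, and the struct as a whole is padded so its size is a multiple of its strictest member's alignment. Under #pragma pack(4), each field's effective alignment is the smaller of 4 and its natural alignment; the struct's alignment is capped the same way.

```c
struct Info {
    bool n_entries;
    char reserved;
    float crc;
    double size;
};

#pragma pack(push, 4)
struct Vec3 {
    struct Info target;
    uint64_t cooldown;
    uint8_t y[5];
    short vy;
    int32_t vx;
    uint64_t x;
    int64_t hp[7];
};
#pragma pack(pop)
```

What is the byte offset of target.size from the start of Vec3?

Info: 0..1  n_entries  (1B, 1-aligned); 1..2  reserved  (1B, 1-aligned); 2..4  -- padding (2B); 4..8  crc  (4B, 4-aligned); 8..16  size  (8B, 8-aligned); sizeof = 16, alignof = 8
0..16  target  (16B, 4-aligned)
within Info: size at 8
0 + 8 = 8

8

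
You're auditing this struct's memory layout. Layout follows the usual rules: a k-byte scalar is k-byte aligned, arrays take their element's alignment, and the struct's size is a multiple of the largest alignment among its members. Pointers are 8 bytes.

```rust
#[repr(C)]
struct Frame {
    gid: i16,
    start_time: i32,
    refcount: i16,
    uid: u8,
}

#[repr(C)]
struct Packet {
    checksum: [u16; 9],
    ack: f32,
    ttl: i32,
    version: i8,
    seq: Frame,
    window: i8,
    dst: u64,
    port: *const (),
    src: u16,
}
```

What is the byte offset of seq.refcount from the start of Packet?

Frame: 0..2  gid  (2B, 2-aligned); 2..4  -- padding (2B); 4..8  start_time  (4B, 4-aligned); 8..10  refcount  (2B, 2-aligned); 10..11  uid  (1B, 1-aligned); 11..12  -- tail padding (1B); sizeof = 12, alignof = 4
0..18  checksum  (18B, 2-aligned)
18..20  -- padding (2B)
20..24  ack  (4B, 4-aligned)
24..28  ttl  (4B, 4-aligned)
28..29  version  (1B, 1-aligned)
29..32  -- padding (3B)
32..44  seq  (12B, 4-aligned)
within Frame: refcount at 8
32 + 8 = 40

40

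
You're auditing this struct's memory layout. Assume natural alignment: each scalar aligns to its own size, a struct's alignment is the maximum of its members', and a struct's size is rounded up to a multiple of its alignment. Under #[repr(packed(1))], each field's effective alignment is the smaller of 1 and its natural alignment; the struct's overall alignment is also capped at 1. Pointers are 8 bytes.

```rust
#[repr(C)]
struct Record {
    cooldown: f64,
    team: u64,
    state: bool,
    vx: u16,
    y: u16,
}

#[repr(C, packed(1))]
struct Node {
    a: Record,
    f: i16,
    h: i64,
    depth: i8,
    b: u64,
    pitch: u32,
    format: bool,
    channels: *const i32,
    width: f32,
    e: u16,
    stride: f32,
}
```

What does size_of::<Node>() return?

Record: cooldown at 0 (size 8, align 8) → ends 8; team at 8 (size 8, align 8) → ends 16; state at 16 (size 1, align 1) → ends 17; pad 1 to align 2 for vx; vx at 18 (size 2, align 2) → ends 20; y at 20 (size 2, align 2) → ends 22; tail pad 2 to reach multiple of 8; total 24 bytes, alignment 8
a at 0 (size 24, align 1) → ends 24
f at 24 (size 2, align 1) → ends 26
h at 26 (size 8, align 1) → ends 34
depth at 34 (size 1, align 1) → ends 35
b at 35 (size 8, align 1) → ends 43
pitch at 43 (size 4, align 1) → ends 47
format at 47 (size 1, align 1) → ends 48
channels at 48 (size 8, align 1) → ends 56
width at 56 (size 4, align 1) → ends 60
e at 60 (size 2, align 1) → ends 62
stride at 62 (size 4, align 1) → ends 66
total 66 bytes, alignment 1

66 bytes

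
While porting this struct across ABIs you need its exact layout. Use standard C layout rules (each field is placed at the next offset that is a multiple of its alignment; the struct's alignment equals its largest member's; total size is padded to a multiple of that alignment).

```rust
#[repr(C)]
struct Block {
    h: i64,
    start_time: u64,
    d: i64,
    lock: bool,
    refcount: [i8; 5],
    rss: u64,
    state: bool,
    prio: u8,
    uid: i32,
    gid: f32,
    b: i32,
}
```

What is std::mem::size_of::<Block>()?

h at 0 (size 8, align 8) → ends 8
start_time at 8 (size 8, align 8) → ends 16
d at 16 (size 8, align 8) → ends 24
lock at 24 (size 1, align 1) → ends 25
refcount at 25 (size 5, align 1) → ends 30
pad 2 to align 8 for rss
rss at 32 (size 8, align 8) → ends 40
state at 40 (size 1, align 1) → ends 41
prio at 41 (size 1, align 1) → ends 42
pad 2 to align 4 for uid
uid at 44 (size 4, align 4) → ends 48
gid at 48 (size 4, align 4) → ends 52
b at 52 (size 4, align 4) → ends 56
total 56 bytes, alignment 8

56 bytes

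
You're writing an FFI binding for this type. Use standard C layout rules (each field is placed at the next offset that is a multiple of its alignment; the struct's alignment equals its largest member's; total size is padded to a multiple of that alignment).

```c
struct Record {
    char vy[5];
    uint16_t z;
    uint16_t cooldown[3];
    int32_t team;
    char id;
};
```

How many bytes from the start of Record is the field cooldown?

8

0..5  vy  (5B, 1-aligned)
5..6  -- padding (1B)
6..8  z  (2B, 2-aligned)
8..14  cooldown  (6B, 2-aligned)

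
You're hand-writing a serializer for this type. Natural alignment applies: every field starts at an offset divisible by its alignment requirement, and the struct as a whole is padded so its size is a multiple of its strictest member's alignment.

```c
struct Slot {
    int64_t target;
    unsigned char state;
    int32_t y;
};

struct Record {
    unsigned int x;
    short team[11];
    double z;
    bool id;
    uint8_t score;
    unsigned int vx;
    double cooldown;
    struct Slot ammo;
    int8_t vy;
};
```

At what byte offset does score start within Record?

Slot: target at 0 (size 8, align 8) → ends 8; state at 8 (size 1, align 1) → ends 9; pad 3 to align 4 for y; y at 12 (size 4, align 4) → ends 16; total 16 bytes, alignment 8
x at 0 (size 4, align 4) → ends 4
team at 4 (size 22, align 2) → ends 26
pad 6 to align 8 for z
z at 32 (size 8, align 8) → ends 40
id at 40 (size 1, align 1) → ends 41
score at 41 (size 1, align 1) → ends 42

41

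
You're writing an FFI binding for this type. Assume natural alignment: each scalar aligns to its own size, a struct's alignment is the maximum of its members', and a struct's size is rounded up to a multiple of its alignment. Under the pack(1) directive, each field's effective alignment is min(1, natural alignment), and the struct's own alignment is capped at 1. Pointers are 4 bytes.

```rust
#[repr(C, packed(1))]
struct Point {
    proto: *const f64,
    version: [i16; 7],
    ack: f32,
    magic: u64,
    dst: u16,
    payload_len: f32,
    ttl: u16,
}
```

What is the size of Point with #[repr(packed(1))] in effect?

proto at 0 (size 4, align 1) → ends 4
version at 4 (size 14, align 1) → ends 18
ack at 18 (size 4, align 1) → ends 22
magic at 22 (size 8, align 1) → ends 30
dst at 30 (size 2, align 1) → ends 32
payload_len at 32 (size 4, align 1) → ends 36
ttl at 36 (size 2, align 1) → ends 38
total 38 bytes, alignment 1

38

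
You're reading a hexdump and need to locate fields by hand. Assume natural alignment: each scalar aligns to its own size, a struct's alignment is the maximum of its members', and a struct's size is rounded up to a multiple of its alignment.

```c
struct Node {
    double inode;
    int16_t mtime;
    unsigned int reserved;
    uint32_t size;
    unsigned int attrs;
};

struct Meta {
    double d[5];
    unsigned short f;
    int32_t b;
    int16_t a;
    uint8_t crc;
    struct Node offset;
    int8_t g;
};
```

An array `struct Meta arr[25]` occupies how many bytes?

Node: @0: inode [8B, align 8] → 8; @8: mtime [2B, align 2] → 10; +2 pad (align 4); @12: reserved [4B, align 4] → 16; @16: size [4B, align 4] → 20; @20: attrs [4B, align 4] → 24; size 24, align 8
@0: d [40B, align 8] → 40
@40: f [2B, align 2] → 42
+2 pad (align 4)
@44: b [4B, align 4] → 48
@48: a [2B, align 2] → 50
@50: crc [1B, align 1] → 51
+5 pad (align 8)
@56: offset [24B, align 8] → 80
@80: g [1B, align 1] → 81
+7 tail pad (align 8)
size 88, align 8
array of 25: 25 × 88 = 2200

2200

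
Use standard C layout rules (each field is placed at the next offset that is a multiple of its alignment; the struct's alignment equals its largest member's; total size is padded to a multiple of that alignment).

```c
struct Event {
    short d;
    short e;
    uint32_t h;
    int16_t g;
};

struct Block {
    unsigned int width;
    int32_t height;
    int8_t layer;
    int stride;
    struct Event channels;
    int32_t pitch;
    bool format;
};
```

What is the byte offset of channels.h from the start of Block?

Event: d at 0 (size 2, align 2) → ends 2; e at 2 (size 2, align 2) → ends 4; h at 4 (size 4, align 4) → ends 8; g at 8 (size 2, align 2) → ends 10; tail pad 2 to reach multiple of 4; total 12 bytes, alignment 4
width at 0 (size 4, align 4) → ends 4
height at 4 (size 4, align 4) → ends 8
layer at 8 (size 1, align 1) → ends 9
pad 3 to align 4 for stride
stride at 12 (size 4, align 4) → ends 16
channels at 16 (size 12, align 4) → ends 28
within Event: h at 4
16 + 4 = 20

20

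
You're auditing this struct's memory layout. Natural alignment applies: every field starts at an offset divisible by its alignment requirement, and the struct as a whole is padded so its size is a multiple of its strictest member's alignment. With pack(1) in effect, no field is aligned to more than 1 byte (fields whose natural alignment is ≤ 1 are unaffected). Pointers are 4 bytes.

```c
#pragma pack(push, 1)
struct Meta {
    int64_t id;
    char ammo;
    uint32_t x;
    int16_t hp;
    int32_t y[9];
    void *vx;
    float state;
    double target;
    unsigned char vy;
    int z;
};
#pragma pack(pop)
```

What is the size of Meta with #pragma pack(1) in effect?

72

id at 0 (size 8, align 1) → ends 8
ammo at 8 (size 1, align 1) → ends 9
x at 9 (size 4, align 1) → ends 13
hp at 13 (size 2, align 1) → ends 15
y at 15 (size 36, align 1) → ends 51
vx at 51 (size 4, align 1) → ends 55
state at 55 (size 4, align 1) → ends 59
target at 59 (size 8, align 1) → ends 67
vy at 67 (size 1, align 1) → ends 68
z at 68 (size 4, align 1) → ends 72
total 72 bytes, alignment 1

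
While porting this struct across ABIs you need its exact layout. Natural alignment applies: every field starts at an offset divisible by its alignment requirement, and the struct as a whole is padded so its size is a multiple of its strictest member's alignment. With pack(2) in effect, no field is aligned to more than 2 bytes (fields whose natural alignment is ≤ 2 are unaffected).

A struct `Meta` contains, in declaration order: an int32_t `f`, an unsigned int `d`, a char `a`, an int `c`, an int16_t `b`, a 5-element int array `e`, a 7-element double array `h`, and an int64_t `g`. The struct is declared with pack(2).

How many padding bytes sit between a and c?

@0: f [4B, align 2] → 4
@4: d [4B, align 2] → 8
@8: a [1B, align 1] → 9
+1 pad (align 2)
@10: c [4B, align 2] → 14

1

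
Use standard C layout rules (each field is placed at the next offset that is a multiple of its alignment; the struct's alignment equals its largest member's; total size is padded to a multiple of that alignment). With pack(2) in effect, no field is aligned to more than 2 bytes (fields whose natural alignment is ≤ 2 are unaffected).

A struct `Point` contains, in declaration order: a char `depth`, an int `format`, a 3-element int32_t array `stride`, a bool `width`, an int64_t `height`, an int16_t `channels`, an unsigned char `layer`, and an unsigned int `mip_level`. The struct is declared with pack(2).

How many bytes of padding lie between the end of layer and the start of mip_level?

1

depth at 0 (size 1, align 1) → ends 1
pad 1 to align 2 for format
format at 2 (size 4, align 2) → ends 6
stride at 6 (size 12, align 2) → ends 18
width at 18 (size 1, align 1) → ends 19
pad 1 to align 2 for height
height at 20 (size 8, align 2) → ends 28
channels at 28 (size 2, align 2) → ends 30
layer at 30 (size 1, align 1) → ends 31
pad 1 to align 2 for mip_level
mip_level at 32 (size 4, align 2) → ends 36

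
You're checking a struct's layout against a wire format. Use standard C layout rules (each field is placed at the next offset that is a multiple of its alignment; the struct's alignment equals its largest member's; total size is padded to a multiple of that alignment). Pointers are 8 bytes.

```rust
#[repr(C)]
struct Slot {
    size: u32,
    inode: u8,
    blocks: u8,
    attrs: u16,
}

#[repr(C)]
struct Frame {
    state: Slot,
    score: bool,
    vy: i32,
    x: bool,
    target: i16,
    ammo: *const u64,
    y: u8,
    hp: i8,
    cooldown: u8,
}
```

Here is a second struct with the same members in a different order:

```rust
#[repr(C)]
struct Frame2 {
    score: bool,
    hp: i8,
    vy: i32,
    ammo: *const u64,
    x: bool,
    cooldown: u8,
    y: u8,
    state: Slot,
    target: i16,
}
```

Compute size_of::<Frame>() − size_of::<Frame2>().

Slot: @0: size [4B, align 4] → 4; @4: inode [1B, align 1] → 5; @5: blocks [1B, align 1] → 6; @6: attrs [2B, align 2] → 8; size 8, align 4
@0: state [8B, align 4] → 8
@8: score [1B, align 1] → 9
+3 pad (align 4)
@12: vy [4B, align 4] → 16
@16: x [1B, align 1] → 17
+1 pad (align 2)
@18: target [2B, align 2] → 20
+4 pad (align 8)
@24: ammo [8B, align 8] → 32
@32: y [1B, align 1] → 33
@33: hp [1B, align 1] → 34
@34: cooldown [1B, align 1] → 35
+5 tail pad (align 8)
size 40, align 8
— Frame2 —
@0: score [1B, align 1] → 1
@1: hp [1B, align 1] → 2
+2 pad (align 4)
@4: vy [4B, align 4] → 8
@8: ammo [8B, align 8] → 16
@16: x [1B, align 1] → 17
@17: cooldown [1B, align 1] → 18
@18: y [1B, align 1] → 19
+1 pad (align 4)
@20: state [8B, align 4] → 28
@28: target [2B, align 2] → 30
+2 tail pad (align 8)
size 32, align 8
40 − 32 = 8

8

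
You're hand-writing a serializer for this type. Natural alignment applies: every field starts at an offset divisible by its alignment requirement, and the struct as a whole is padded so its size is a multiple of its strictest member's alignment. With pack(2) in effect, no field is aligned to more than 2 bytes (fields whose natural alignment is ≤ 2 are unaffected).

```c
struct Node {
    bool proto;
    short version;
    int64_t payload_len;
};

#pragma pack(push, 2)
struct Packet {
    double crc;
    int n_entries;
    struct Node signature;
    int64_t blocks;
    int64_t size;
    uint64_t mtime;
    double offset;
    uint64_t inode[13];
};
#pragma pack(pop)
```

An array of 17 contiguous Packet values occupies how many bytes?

2788

Node: 0..1  proto  (1B, 1-aligned); 1..2  -- padding (1B); 2..4  version  (2B, 2-aligned); 4..8  -- padding (4B); 8..16  payload_len  (8B, 8-aligned); sizeof = 16, alignof = 8
0..8  crc  (8B, 2-aligned)
8..12  n_entries  (4B, 2-aligned)
12..28  signature  (16B, 2-aligned)
28..36  blocks  (8B, 2-aligned)
36..44  size  (8B, 2-aligned)
44..52  mtime  (8B, 2-aligned)
52..60  offset  (8B, 2-aligned)
60..164  inode  (104B, 2-aligned)
sizeof = 164, alignof = 2
array of 17: 17 × 164 = 2788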